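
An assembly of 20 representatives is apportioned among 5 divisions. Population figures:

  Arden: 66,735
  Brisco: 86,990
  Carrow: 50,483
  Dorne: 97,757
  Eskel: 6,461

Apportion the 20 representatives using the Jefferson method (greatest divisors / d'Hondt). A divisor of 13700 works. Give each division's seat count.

Arden=4, Brisco=6, Carrow=3, Dorne=7, Eskel=0

With modified divisor 13700: modified quotas Arden 4.871, Brisco 6.350, Carrow 3.685, Dorne 7.136, Eskel 0.472.
Rounding down: Arden 4, Brisco 6, Carrow 3, Dorne 7, Eskel 0 (total 20).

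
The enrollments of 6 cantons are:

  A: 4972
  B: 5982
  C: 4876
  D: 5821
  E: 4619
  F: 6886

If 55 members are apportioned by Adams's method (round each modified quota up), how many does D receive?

Standard divisor 33156/55 ≈ 602.836; standard quotas: A 8.248, B 9.923, C 8.088, D 9.656, E 7.662, F 11.423.
Rounding up gives 9, 10, 9, 10, 8, 12 = 58 seats, so the divisor must be adjusted.
With modified divisor 640: modified quotas A 7.769, B 9.347, C 7.619, D 9.095, E 7.217, F 10.759.
Rounding up: A 8, B 10, C 8, D 10, E 8, F 11 (total 55).
D receives 10.

10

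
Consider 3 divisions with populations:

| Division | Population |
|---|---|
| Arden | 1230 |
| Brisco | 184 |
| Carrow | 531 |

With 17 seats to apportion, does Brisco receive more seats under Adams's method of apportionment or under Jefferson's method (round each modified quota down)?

Adams

Adams: Arden 10, Brisco 2, Carrow 5.
Jefferson: Arden 11, Brisco 1, Carrow 5.
Brisco gets 2 under Adams and 1 under Jefferson.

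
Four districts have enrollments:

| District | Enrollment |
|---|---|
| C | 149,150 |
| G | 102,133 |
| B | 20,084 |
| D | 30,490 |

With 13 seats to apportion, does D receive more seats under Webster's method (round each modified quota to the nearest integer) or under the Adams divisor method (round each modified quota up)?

Adams

Webster: C 7, G 4, B 1, D 1.
Adams: C 6, G 4, B 1, D 2.
D gets 1 under Webster and 2 under Adams.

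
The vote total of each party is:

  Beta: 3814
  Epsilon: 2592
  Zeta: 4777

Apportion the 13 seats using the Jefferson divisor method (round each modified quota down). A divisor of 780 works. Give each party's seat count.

With modified divisor 780: modified quotas Beta 4.890, Epsilon 3.323, Zeta 6.124.
Rounding down: Beta 4, Epsilon 3, Zeta 6 (total 13).

Beta 4; Epsilon 3; Zeta 6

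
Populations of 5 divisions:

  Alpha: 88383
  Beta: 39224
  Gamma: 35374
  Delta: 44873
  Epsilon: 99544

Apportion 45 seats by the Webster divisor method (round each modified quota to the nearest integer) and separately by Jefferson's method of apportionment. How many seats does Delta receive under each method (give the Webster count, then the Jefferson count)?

7 and 6

Webster: Alpha 13, Beta 6, Gamma 5, Delta 7, Epsilon 14.
Jefferson: Alpha 13, Beta 6, Gamma 5, Delta 6, Epsilon 15.
Delta gets 7 under Webster and 6 under Jefferson.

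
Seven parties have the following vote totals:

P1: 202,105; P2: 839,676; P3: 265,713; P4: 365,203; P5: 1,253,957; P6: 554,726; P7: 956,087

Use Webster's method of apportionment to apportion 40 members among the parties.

Standard divisor 4437467/40 ≈ 110936.675; standard quotas: P1 1.822, P2 7.569, P3 2.395, P4 3.292, P5 11.303, P6 5.000, P7 8.618.
Rounding to the nearest integer gives P1 2, P2 8, P3 2, P4 3, P5 11, P6 5, P7 9 — total 40, matching the house size, so no adjustment is needed.

P1=2, P2=8, P3=2, P4=3, P5=11, P6=5, P7=9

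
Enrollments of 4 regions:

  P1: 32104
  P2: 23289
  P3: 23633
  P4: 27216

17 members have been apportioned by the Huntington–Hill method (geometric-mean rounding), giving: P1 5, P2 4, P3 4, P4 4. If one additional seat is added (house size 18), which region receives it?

Priority for the next seat is population ÷ (√(s·(s+1))).
Priorities: P1 5861.362, P2 5207.579, P3 5284.499, P4 6085.683.
Highest priority: P4.

P4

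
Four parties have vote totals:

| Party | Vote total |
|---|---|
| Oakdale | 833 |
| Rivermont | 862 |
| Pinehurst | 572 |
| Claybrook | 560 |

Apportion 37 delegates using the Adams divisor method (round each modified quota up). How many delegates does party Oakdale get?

11

Standard divisor 2827/37 ≈ 76.405; standard quotas: Oakdale 10.902, Rivermont 11.282, Pinehurst 7.486, Claybrook 7.329.
Rounding up gives 11, 12, 8, 8 = 39 seats, so the divisor must be adjusted.
With modified divisor 81: modified quotas Oakdale 10.284, Rivermont 10.642, Pinehurst 7.062, Claybrook 6.914.
Rounding up: Oakdale 11, Rivermont 11, Pinehurst 8, Claybrook 7 (total 37).
Oakdale receives 11.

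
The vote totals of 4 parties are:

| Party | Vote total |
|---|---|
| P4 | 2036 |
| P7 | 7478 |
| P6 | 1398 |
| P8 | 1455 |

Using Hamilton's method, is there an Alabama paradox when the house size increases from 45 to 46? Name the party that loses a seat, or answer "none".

At 45 seats: P4 8, P7 27, P6 5, P8 5.
At 46 seats: P4 8, P7 28, P6 5, P8 5.
No party's allocation decreased.

none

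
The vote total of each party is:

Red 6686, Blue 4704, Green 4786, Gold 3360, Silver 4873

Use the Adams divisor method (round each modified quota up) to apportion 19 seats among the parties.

Standard divisor 24409/19 ≈ 1284.684; standard quotas: Red 5.204, Blue 3.662, Green 3.725, Gold 2.615, Silver 3.793.
Rounding up gives 6, 4, 4, 3, 4 = 21 seats, so the divisor must be adjusted.
With modified divisor 1580: modified quotas Red 4.232, Blue 2.977, Green 3.029, Gold 2.127, Silver 3.084.
Rounding up: Red 5, Blue 3, Green 4, Gold 3, Silver 4 (total 19).

Red 5, Blue 3, Green 4, Gold 3, Silver 4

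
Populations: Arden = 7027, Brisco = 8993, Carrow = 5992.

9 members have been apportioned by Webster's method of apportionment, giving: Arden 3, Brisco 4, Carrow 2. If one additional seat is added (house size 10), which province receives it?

Carrow

Priority for the next seat is population ÷ (current seats + 0.5).
Priorities: Arden 2007.714, Brisco 1998.444, Carrow 2396.800.
Highest priority: Carrow.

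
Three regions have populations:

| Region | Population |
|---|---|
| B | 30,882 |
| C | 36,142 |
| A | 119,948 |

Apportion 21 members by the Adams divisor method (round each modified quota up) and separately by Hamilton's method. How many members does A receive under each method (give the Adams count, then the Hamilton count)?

13 and 14

Adams: B 4, C 4, A 13.
Hamilton: B 3, C 4, A 14.
A gets 13 under Adams and 14 under Hamilton.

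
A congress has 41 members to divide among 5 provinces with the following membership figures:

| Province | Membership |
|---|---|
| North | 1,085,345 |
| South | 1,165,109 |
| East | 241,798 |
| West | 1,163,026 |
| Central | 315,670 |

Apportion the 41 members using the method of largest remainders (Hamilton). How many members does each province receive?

Total 3970948; standard divisor 3970948/41 ≈ 96852.39.
Standard quotas: North 11.2062, South 12.0297, East 2.4966, West 12.0082, Central 3.2593.
Lower quotas: North 11, South 12, East 2, West 12, Central 3 (sum 40, leaving 1 seat).
Remainders in descending order: East 0.4966, Central 0.2593, North 0.2062, South 0.0297, West 0.0082.
Largest remainder: East receives the extra seat.

North=11, South=12, East=3, West=12, Central=3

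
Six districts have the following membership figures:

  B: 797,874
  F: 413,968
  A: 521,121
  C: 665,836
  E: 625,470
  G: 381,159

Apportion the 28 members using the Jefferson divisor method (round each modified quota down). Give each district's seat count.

B: 7, F: 3, A: 4, C: 6, E: 5, G: 3

Standard divisor 3405428/28 ≈ 121622.429; standard quotas: B 6.560, F 3.404, A 4.285, C 5.475, E 5.143, G 3.134.
Rounding down gives 6, 3, 4, 5, 5, 3 = 26 seats, so the divisor must be adjusted.
With modified divisor 107600: modified quotas B 7.415, F 3.847, A 4.843, C 6.188, E 5.813, G 3.542.
Rounding down: B 7, F 3, A 4, C 6, E 5, G 3 (total 28).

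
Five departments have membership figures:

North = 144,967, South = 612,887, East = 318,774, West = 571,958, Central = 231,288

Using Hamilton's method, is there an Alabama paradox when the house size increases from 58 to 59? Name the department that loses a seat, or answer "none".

At 58 seats: North 4, South 19, East 10, West 18, Central 7.
At 59 seats: North 5, South 19, East 10, West 18, Central 7.
No department's allocation decreased.

none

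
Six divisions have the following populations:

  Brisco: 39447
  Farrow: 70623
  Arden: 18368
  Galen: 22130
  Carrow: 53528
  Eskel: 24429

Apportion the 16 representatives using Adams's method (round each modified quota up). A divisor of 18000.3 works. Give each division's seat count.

With modified divisor 18000.3: modified quotas Brisco 2.191, Farrow 3.923, Arden 1.020, Galen 1.229, Carrow 2.974, Eskel 1.357.
Rounding up: Brisco 3, Farrow 4, Arden 2, Galen 2, Carrow 3, Eskel 2 (total 16).

Brisco=3; Farrow=4; Arden=2; Galen=2; Carrow=3; Eskel=2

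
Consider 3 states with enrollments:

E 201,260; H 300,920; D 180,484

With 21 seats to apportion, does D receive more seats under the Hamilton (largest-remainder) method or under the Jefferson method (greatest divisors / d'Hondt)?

Hamilton

Hamilton: E 6, H 9, D 6.
Jefferson: E 6, H 10, D 5.
D gets 6 under Hamilton and 5 under Jefferson.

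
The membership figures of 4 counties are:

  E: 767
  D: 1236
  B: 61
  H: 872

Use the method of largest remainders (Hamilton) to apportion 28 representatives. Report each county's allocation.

Standard divisor: 2936 ÷ 28 ≈ 104.857.
Standard quotas: E 7.315, D 11.787, B 0.582, H 8.316.
Lower quotas: E 7, D 11, B 0, H 8 (sum 26, leaving 2 seats).
Remainders in descending order: D 0.787, B 0.582, H 0.316, E 0.315.
Largest remainders: D, B receive the extra seats.

E 7, D 12, B 1, H 8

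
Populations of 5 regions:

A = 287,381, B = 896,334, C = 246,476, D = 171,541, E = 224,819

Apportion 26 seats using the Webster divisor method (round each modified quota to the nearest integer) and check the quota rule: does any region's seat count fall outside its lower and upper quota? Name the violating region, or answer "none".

Standard quotas: A 4.091, B 12.759, C 3.508, D 2.442, E 3.200.
Webster allocation: A 4, B 13, C 4, D 2, E 3.
Every allocation lies between the lower and upper quota.

none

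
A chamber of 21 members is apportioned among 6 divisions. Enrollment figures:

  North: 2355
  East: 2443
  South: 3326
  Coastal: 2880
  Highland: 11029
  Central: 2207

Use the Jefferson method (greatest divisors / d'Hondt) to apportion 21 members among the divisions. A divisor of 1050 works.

North: 2, East: 2, South: 3, Coastal: 2, Highland: 10, Central: 2

With modified divisor 1050: modified quotas North 2.243, East 2.327, South 3.168, Coastal 2.743, Highland 10.504, Central 2.102.
Rounding down: North 2, East 2, South 3, Coastal 2, Highland 10, Central 2 (total 21).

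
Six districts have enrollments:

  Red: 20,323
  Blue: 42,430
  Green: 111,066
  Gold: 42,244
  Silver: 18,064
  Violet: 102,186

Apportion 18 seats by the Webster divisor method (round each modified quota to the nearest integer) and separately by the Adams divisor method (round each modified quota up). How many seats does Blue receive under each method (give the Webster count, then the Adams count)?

Webster: Red 1, Blue 2, Green 6, Gold 2, Silver 1, Violet 6.
Adams: Red 1, Blue 3, Green 6, Gold 2, Silver 1, Violet 5.
Blue gets 2 under Webster and 3 under Adams.

2 and 3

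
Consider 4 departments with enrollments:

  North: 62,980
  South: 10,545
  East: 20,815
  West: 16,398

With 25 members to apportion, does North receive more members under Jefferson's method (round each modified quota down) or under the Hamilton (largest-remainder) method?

Jefferson

Jefferson: North 15, South 2, East 5, West 3.
Hamilton: North 14, South 2, East 5, West 4.
North gets 15 under Jefferson and 14 under Hamilton.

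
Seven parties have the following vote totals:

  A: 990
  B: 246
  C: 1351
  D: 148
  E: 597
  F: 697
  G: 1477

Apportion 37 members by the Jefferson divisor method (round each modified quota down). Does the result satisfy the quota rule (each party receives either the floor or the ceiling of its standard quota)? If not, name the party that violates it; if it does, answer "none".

none

Standard quotas: A 6.653, B 1.653, C 9.079, D 0.995, E 4.012, F 4.684, G 9.925.
Jefferson allocation: A 7, B 1, C 9, D 1, E 4, F 5, G 10.
Every allocation lies between the lower and upper quota.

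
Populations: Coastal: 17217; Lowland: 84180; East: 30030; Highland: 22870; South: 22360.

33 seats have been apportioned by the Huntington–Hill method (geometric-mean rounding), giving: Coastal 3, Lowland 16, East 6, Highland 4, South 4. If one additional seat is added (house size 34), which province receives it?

Highland

Priority for the next seat is population ÷ (√(s·(s+1))).
Priorities: Coastal 4970.120, Lowland 5104.162, East 4633.730, Highland 5113.887, South 4999.848.
Highest priority: Highland.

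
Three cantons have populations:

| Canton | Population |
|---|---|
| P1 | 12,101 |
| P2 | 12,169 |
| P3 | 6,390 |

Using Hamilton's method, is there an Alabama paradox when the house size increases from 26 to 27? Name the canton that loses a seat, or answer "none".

At 26 seats: P1 10, P2 10, P3 6.
At 27 seats: P1 11, P2 11, P3 5.
P3 drops from 6 to 5.

P3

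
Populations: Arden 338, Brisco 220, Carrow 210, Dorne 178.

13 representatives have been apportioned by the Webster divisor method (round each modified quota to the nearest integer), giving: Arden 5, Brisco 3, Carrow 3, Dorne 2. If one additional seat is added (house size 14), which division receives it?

Priority for the next seat is population ÷ (current seats + 0.5).
Priorities: Arden 61.455, Brisco 62.857, Carrow 60.000, Dorne 71.200.
Highest priority: Dorne.

Dorne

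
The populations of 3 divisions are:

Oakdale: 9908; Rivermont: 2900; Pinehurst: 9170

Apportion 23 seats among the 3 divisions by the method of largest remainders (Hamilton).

Standard divisor: 21978 ÷ 23 ≈ 955.565.
Standard quotas: Oakdale 10.3687, Rivermont 3.0349, Pinehurst 9.5964.
Lower quotas: Oakdale 10, Rivermont 3, Pinehurst 9 (sum 22, leaving 1 seat).
Remainders in descending order: Pinehurst 0.5964, Oakdale 0.3687, Rivermont 0.0349.
The surplus seat goes to Pinehurst.

Oakdale 10, Rivermont 3, Pinehurst 10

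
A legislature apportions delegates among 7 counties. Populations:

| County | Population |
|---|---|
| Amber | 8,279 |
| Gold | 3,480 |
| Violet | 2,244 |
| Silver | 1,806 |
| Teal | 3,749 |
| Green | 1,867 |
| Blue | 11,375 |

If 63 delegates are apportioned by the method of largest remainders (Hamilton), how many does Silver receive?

Total 32800; standard divisor 32800/63 ≈ 520.635.
Standard quotas: Amber 15.9017, Gold 6.6841, Violet 4.3101, Silver 3.4688, Teal 7.2008, Green 3.5860, Blue 21.8483.
Lower quotas: Amber 15, Gold 6, Violet 4, Silver 3, Teal 7, Green 3, Blue 21 (sum 59, leaving 4 seats).
Remainders in descending order: Amber 0.9017, Blue 0.8483, Gold 0.6841, Green 0.5860, Silver 0.4688, Violet 0.3101, Teal 0.2008.
The surplus seats go to Amber, Blue, Gold, Green.
Silver receives 3.

3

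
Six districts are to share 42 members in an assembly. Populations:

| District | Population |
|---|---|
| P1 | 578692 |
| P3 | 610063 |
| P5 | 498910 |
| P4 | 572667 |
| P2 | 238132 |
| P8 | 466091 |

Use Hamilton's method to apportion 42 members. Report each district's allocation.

P1: 8, P3: 9, P5: 7, P4: 8, P2: 3, P8: 7

The standard divisor is 2964555/42 ≈ 70584.643.
Standard quotas: P1 8.1986, P3 8.6430, P5 7.0683, P4 8.1132, P2 3.3737, P8 6.6033.
Lower quotas: P1 8, P3 8, P5 7, P4 8, P2 3, P8 6 (sum 40, leaving 2 seats).
Remainders in descending order: P3 0.6430, P8 0.6033, P2 0.3737, P1 0.1986, P4 0.1132, P5 0.0683.
Largest remainders: P3, P8 receive the extra seats.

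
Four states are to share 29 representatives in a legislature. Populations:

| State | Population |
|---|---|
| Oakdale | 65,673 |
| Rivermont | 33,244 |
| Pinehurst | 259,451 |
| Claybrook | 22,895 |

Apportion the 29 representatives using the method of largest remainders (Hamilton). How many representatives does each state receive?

The standard divisor is 381263/29 = 13147.
Standard quotas: Oakdale 4.9953, Rivermont 2.5286, Pinehurst 19.7346, Claybrook 1.7415.
Lower quotas: Oakdale 4, Rivermont 2, Pinehurst 19, Claybrook 1 (sum 26, leaving 3 seats).
Remainders in descending order: Oakdale 0.9953, Claybrook 0.7415, Pinehurst 0.7346, Rivermont 0.5286.
The surplus seats go to Oakdale, Claybrook, Pinehurst.

Oakdale 5; Rivermont 2; Pinehurst 20; Claybrook 2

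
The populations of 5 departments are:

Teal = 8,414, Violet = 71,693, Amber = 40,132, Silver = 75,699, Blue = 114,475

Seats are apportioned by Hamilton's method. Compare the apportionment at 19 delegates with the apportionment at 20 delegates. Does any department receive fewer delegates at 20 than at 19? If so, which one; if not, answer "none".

Teal

At 19 seats: Teal 1, Violet 4, Amber 2, Silver 5, Blue 7.
At 20 seats: Teal 0, Violet 5, Amber 3, Silver 5, Blue 7.
Teal drops from 1 to 0.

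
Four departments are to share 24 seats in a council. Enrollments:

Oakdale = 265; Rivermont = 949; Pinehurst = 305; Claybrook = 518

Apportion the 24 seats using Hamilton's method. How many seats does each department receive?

Standard divisor: 2037 ÷ 24 ≈ 84.875.
Standard quotas: Oakdale 3.122, Rivermont 11.181, Pinehurst 3.594, Claybrook 6.103.
Lower quotas: Oakdale 3, Rivermont 11, Pinehurst 3, Claybrook 6 (sum 23, leaving 1 seat).
Remainders in descending order: Pinehurst 0.594, Rivermont 0.181, Oakdale 0.122, Claybrook 0.103.
The surplus seat goes to Pinehurst.

Oakdale: 3, Rivermont: 11, Pinehurst: 4, Claybrook: 6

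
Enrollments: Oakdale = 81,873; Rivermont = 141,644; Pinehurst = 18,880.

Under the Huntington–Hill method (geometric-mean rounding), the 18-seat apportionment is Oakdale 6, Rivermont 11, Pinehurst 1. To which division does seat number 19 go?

Pinehurst

Priority for the next seat is population ÷ (√(s·(s+1))).
Priorities: Oakdale 12633.278, Rivermont 12328.528, Pinehurst 13350.176.
Highest priority: Pinehurst.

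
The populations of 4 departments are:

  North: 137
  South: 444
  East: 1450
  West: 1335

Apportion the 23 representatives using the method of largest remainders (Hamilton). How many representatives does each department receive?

The standard divisor is 3366/23 ≈ 146.348.
Standard quotas: North 0.936, South 3.034, East 9.908, West 9.122.
Lower quotas: North 0, South 3, East 9, West 9 (sum 21, leaving 2 seats).
Remainders in descending order: North 0.936, East 0.908, West 0.122, South 0.034.
Largest remainders: North, East receive the extra seats.

North 1; South 3; East 10; West 9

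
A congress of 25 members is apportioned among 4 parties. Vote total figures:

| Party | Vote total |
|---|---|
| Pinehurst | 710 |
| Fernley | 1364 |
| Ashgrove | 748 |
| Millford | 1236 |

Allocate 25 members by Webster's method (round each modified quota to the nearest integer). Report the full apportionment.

Standard divisor 4058/25 ≈ 162.32; standard quotas: Pinehurst 4.374, Fernley 8.403, Ashgrove 4.608, Millford 7.615.
Rounding to the nearest integer gives Pinehurst 4, Fernley 8, Ashgrove 5, Millford 8 — total 25, matching the house size, so no adjustment is needed.

Pinehurst 4, Fernley 8, Ashgrove 5, Millford 8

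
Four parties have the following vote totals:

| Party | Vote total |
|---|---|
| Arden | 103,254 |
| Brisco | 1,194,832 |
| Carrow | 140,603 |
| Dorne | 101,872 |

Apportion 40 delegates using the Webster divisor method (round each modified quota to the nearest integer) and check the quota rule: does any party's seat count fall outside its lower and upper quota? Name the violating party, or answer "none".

Brisco

Standard quotas: Arden 2.681, Brisco 31.023, Carrow 3.651, Dorne 2.645.
Webster allocation: Arden 3, Brisco 30, Carrow 4, Dorne 3.
Brisco has quota 31.023 (lower 31, upper 32) but receives 30 — outside the quota interval.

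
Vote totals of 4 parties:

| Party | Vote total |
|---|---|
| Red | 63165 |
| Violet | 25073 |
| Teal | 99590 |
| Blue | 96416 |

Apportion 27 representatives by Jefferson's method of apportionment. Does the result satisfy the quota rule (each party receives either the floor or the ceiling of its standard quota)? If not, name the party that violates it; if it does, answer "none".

none

Standard quotas: Red 6.000, Violet 2.382, Teal 9.460, Blue 9.158.
Jefferson allocation: Red 6, Violet 2, Teal 10, Blue 9.
Every allocation lies between the lower and upper quota.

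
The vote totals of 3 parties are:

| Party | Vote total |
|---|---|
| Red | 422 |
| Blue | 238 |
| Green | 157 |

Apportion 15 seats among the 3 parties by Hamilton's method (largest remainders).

Red=8; Blue=4; Green=3

The standard divisor is 817/15 ≈ 54.467.
Standard quotas: Red 7.748, Blue 4.370, Green 2.882.
Lower quotas: Red 7, Blue 4, Green 2 (sum 13, leaving 2 seats).
Remainders in descending order: Green 0.882, Red 0.748, Blue 0.370.
The surplus seats go to Green, Red.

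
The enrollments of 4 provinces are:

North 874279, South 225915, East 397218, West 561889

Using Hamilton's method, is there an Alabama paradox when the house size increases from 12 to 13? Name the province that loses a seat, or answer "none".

South

At 12 seats: North 5, South 2, East 2, West 3.
At 13 seats: North 6, South 1, East 2, West 4.
South drops from 2 to 1.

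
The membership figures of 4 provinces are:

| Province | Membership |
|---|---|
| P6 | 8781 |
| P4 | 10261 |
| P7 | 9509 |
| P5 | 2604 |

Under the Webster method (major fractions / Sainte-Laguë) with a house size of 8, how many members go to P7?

2

Standard divisor 31155/8 ≈ 3894.375; standard quotas: P6 2.255, P4 2.635, P7 2.442, P5 0.669.
Rounding to the nearest integer gives P6 2, P4 3, P7 2, P5 1 — total 8, matching the house size, so no adjustment is needed.
P7 receives 2.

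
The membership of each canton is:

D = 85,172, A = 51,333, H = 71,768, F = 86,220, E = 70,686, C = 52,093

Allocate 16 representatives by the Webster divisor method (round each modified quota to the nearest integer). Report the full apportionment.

D=3, A=2, H=3, F=3, E=3, C=2

Standard divisor 417272/16 ≈ 26079.5; standard quotas: D 3.266, A 1.968, H 2.752, F 3.306, E 2.710, C 1.997.
Rounding to the nearest integer gives D 3, A 2, H 3, F 3, E 3, C 2 — total 16, matching the house size, so no adjustment is needed.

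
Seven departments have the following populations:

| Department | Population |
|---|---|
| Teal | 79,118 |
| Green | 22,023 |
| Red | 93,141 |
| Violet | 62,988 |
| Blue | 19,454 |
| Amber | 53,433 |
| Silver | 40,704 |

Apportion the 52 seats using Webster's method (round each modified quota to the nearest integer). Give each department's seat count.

Teal=11, Green=3, Red=13, Violet=9, Blue=3, Amber=7, Silver=6

Standard divisor 370861/52 ≈ 7131.942; standard quotas: Teal 11.093, Green 3.088, Red 13.060, Violet 8.832, Blue 2.728, Amber 7.492, Silver 5.707.
Rounding to the nearest integer gives Teal 11, Green 3, Red 13, Violet 9, Blue 3, Amber 7, Silver 6 — total 52, matching the house size, so no adjustment is needed.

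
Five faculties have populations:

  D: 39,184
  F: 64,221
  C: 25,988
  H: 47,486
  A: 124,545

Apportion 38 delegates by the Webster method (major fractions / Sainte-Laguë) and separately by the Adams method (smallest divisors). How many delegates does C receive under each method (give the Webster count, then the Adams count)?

3 and 4

Webster: D 5, F 8, C 3, H 6, A 16.
Adams: D 5, F 8, C 4, H 6, A 15.
C gets 3 under Webster and 4 under Adams.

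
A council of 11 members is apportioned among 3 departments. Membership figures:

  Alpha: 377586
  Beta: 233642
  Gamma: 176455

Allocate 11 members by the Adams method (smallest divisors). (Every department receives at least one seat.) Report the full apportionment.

Standard divisor 787683/11 ≈ 71607.545; standard quotas: Alpha 5.273, Beta 3.263, Gamma 2.464.
Rounding up gives 6, 4, 3 = 13 seats, so the divisor must be adjusted.
With modified divisor 83100: modified quotas Alpha 4.544, Beta 2.812, Gamma 2.123.
Rounding up: Alpha 5, Beta 3, Gamma 3 (total 11).

Alpha=5; Beta=3; Gamma=3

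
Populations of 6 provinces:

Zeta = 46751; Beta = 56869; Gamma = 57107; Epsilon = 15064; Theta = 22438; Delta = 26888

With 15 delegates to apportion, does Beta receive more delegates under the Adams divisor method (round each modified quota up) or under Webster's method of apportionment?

Webster

Adams: Zeta 3, Beta 3, Gamma 4, Epsilon 1, Theta 2, Delta 2.
Webster: Zeta 3, Beta 4, Gamma 4, Epsilon 1, Theta 1, Delta 2.
Beta gets 3 under Adams and 4 under Webster.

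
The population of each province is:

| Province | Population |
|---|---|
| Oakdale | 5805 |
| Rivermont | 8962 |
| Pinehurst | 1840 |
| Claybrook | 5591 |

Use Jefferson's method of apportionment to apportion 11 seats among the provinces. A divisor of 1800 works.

Oakdale 3; Rivermont 4; Pinehurst 1; Claybrook 3

With modified divisor 1800: modified quotas Oakdale 3.225, Rivermont 4.979, Pinehurst 1.022, Claybrook 3.106.
Rounding down: Oakdale 3, Rivermont 4, Pinehurst 1, Claybrook 3 (total 11).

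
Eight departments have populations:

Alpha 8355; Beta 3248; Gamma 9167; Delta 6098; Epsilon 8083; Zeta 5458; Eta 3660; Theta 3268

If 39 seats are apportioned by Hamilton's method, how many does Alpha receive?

7

Total 47337; standard divisor 47337/39 ≈ 1213.769.
Standard quotas: Alpha 6.8835, Beta 2.6760, Gamma 7.5525, Delta 5.0240, Epsilon 6.6594, Zeta 4.4967, Eta 3.0154, Theta 2.6924.
Lower quotas: Alpha 6, Beta 2, Gamma 7, Delta 5, Epsilon 6, Zeta 4, Eta 3, Theta 2 (sum 35, leaving 4 seats).
Remainders in descending order: Alpha 0.8835, Theta 0.6924, Beta 0.6760, Epsilon 0.6594, Gamma 0.5525, Zeta 0.4967, Delta 0.0240, Eta 0.0154.
Largest remainders: Alpha, Theta, Beta, Epsilon receive the extra seats.
Alpha receives 7.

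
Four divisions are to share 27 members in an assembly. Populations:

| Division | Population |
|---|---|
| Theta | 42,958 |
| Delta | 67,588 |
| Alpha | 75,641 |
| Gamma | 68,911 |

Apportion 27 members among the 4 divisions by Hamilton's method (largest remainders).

Theta 5, Delta 7, Alpha 8, Gamma 7

Standard divisor: 255098 ÷ 27 ≈ 9448.074.
Standard quotas: Theta 4.5467, Delta 7.1536, Alpha 8.0060, Gamma 7.2937.
Lower quotas: Theta 4, Delta 7, Alpha 8, Gamma 7 (sum 26, leaving 1 seat).
Remainders in descending order: Theta 0.5467, Gamma 0.2937, Delta 0.1536, Alpha 0.0060.
The surplus seat goes to Theta.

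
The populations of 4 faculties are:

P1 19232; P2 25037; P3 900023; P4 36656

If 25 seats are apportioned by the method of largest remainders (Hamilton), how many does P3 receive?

23

The standard divisor is 980948/25 ≈ 39237.92.
Standard quotas: P1 0.4901, P2 0.6381, P3 22.9376, P4 0.9342.
Lower quotas: P1 0, P2 0, P3 22, P4 0 (sum 22, leaving 3 seats).
Remainders in descending order: P3 0.9376, P4 0.9342, P2 0.6381, P1 0.4901.
Largest remainders: P3, P4, P2 receive the extra seats.
P3 receives 23.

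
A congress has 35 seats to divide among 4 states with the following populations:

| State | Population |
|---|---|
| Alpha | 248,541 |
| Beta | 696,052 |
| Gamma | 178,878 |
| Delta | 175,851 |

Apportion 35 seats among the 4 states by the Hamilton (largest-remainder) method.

Standard divisor: 1299322 ÷ 35 ≈ 37123.486.
Standard quotas: Alpha 6.6950, Beta 18.7496, Gamma 4.8185, Delta 4.7369.
Lower quotas: Alpha 6, Beta 18, Gamma 4, Delta 4 (sum 32, leaving 3 seats).
Remainders in descending order: Gamma 0.8185, Beta 0.7496, Delta 0.7369, Alpha 0.6950.
Largest remainders: Gamma, Beta, Delta receive the extra seats.

Alpha: 6; Beta: 19; Gamma: 5; Delta: 5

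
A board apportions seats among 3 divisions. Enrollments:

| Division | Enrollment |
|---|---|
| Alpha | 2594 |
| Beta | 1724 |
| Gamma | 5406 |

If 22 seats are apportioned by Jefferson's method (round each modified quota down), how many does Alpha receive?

6

Standard divisor 9724/22 ≈ 442; standard quotas: Alpha 5.869, Beta 3.900, Gamma 12.231.
Rounding down gives 5, 3, 12 = 20 seats, so the divisor must be adjusted.
With modified divisor 420: modified quotas Alpha 6.176, Beta 4.105, Gamma 12.871.
Rounding down: Alpha 6, Beta 4, Gamma 12 (total 22).
Alpha receives 6.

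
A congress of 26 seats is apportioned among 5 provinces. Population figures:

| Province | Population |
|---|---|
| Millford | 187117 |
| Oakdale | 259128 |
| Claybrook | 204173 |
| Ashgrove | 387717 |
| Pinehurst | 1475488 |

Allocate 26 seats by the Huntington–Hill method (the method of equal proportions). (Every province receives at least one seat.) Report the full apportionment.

Millford 2, Oakdale 3, Claybrook 2, Ashgrove 4, Pinehurst 15

With divisor 98530: modified quotas Millford 1.899, Oakdale 2.630, Claybrook 2.072, Ashgrove 3.935, Pinehurst 14.975.
Geometric-mean thresholds: Millford √(1·2)=1.414, Oakdale √(2·3)=2.449, Claybrook √(2·3)=2.449, Ashgrove √(3·4)=3.464, Pinehurst √(14·15)=14.491.
Each quota rounded against its threshold gives Millford 2, Oakdale 3, Claybrook 2, Ashgrove 4, Pinehurst 15 (total 26).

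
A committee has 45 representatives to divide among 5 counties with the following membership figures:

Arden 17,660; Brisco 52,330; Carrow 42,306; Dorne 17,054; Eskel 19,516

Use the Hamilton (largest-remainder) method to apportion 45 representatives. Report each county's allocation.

Arden=5; Brisco=16; Carrow=13; Dorne=5; Eskel=6

Standard divisor: 148866 ÷ 45 ≈ 3308.133.
Standard quotas: Arden 5.3384, Brisco 15.8186, Carrow 12.7885, Dorne 5.1552, Eskel 5.8994.
Lower quotas: Arden 5, Brisco 15, Carrow 12, Dorne 5, Eskel 5 (sum 42, leaving 3 seats).
Remainders in descending order: Eskel 0.8994, Brisco 0.8186, Carrow 0.7885, Arden 0.3384, Dorne 0.1552.
Largest remainders: Eskel, Brisco, Carrow receive the extra seats.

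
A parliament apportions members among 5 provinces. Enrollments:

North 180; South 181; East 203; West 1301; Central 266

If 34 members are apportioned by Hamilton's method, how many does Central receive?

Standard divisor: 2131 ÷ 34 ≈ 62.676.
Standard quotas: North 2.872, South 2.888, East 3.239, West 20.757, Central 4.244.
Lower quotas: North 2, South 2, East 3, West 20, Central 4 (sum 31, leaving 3 seats).
Remainders in descending order: South 0.888, North 0.872, West 0.757, Central 0.244, East 0.239.
The surplus seats go to South, North, West.
Central receives 4.

4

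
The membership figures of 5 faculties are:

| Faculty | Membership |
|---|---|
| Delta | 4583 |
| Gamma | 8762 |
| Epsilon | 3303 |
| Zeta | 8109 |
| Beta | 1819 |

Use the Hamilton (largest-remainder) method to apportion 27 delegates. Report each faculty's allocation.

Standard divisor: 26576 ÷ 27 ≈ 984.296.
Standard quotas: Delta 4.6561, Gamma 8.9018, Epsilon 3.3557, Zeta 8.2384, Beta 1.8480.
Lower quotas: Delta 4, Gamma 8, Epsilon 3, Zeta 8, Beta 1 (sum 24, leaving 3 seats).
Remainders in descending order: Gamma 0.9018, Beta 0.8480, Delta 0.6561, Epsilon 0.3557, Zeta 0.2384.
Largest remainders: Gamma, Beta, Delta receive the extra seats.

Delta 5; Gamma 9; Epsilon 3; Zeta 8; Beta 2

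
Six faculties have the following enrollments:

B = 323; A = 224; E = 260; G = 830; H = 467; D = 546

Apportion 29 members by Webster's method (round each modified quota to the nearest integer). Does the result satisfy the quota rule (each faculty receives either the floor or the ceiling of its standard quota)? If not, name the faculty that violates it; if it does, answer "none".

none

Standard quotas: B 3.535, A 2.451, E 2.845, G 9.083, H 5.111, D 5.975.
Webster allocation: B 4, A 2, E 3, G 9, H 5, D 6.
Every allocation lies between the lower and upper quota.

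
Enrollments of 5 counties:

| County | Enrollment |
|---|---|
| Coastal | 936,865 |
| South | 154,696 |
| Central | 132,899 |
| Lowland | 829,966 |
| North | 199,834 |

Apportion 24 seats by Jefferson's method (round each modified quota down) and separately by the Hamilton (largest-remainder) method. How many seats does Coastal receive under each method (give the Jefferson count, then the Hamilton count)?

Jefferson: Coastal 11, South 1, Central 1, Lowland 9, North 2.
Hamilton: Coastal 10, South 2, Central 1, Lowland 9, North 2.
Coastal gets 11 under Jefferson and 10 under Hamilton.

11 and 10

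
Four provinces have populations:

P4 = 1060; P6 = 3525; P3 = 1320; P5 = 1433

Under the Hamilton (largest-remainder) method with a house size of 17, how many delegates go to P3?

3

Standard divisor: 7338 ÷ 17 ≈ 431.647.
Standard quotas: P4 2.456, P6 8.166, P3 3.058, P5 3.320.
Lower quotas: P4 2, P6 8, P3 3, P5 3 (sum 16, leaving 1 seat).
Remainders in descending order: P4 0.456, P5 0.320, P6 0.166, P3 0.058.
The surplus seat goes to P4.
P3 receives 3.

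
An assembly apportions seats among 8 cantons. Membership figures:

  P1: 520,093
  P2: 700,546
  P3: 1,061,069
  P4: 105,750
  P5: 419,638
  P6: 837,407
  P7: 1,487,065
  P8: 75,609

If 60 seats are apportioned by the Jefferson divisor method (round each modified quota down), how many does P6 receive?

Standard divisor 5207177/60 ≈ 86786.283; standard quotas: P1 5.993, P2 8.072, P3 12.226, P4 1.219, P5 4.835, P6 9.649, P7 17.135, P8 0.871.
Rounding down gives 5, 8, 12, 1, 4, 9, 17, 0 = 56 seats, so the divisor must be adjusted.
With modified divisor 82100: modified quotas P1 6.335, P2 8.533, P3 12.924, P4 1.288, P5 5.111, P6 10.200, P7 18.113, P8 0.921.
Rounding down: P1 6, P2 8, P3 12, P4 1, P5 5, P6 10, P7 18, P8 0 (total 60).
P6 receives 10.

10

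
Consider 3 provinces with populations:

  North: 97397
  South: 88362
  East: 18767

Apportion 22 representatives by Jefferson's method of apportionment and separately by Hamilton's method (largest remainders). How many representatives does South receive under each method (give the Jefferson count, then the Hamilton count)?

Jefferson: North 11, South 9, East 2.
Hamilton: North 10, South 10, East 2.
South gets 9 under Jefferson and 10 under Hamilton.

9 and 10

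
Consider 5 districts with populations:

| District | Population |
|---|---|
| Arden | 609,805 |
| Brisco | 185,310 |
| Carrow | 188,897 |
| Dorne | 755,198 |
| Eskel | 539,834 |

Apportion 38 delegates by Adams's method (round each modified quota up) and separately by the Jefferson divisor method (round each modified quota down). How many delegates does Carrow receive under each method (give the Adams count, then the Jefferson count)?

4 and 3

Adams: Arden 10, Brisco 3, Carrow 4, Dorne 12, Eskel 9.
Jefferson: Arden 10, Brisco 3, Carrow 3, Dorne 13, Eskel 9.
Carrow gets 4 under Adams and 3 under Jefferson.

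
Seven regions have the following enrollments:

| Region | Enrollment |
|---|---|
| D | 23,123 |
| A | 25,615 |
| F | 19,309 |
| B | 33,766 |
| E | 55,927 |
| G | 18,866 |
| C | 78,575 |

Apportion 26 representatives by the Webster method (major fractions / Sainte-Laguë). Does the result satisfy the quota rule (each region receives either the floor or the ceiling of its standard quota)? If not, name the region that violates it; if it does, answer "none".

none

Standard quotas: D 2.356, A 2.610, F 1.967, B 3.440, E 5.698, G 1.922, C 8.006.
Webster allocation: D 2, A 3, F 2, B 3, E 6, G 2, C 8.
Every allocation lies between the lower and upper quota.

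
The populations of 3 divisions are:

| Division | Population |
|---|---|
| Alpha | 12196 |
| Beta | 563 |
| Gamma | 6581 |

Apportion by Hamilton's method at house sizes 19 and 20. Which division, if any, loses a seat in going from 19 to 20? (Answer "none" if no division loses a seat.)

Beta

At 19 seats: Alpha 12, Beta 1, Gamma 6.
At 20 seats: Alpha 13, Beta 0, Gamma 7.
Beta drops from 1 to 0.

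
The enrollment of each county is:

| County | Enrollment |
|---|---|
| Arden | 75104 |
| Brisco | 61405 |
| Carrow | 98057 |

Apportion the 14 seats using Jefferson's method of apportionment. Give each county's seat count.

Standard divisor 234566/14 ≈ 16754.714; standard quotas: Arden 4.483, Brisco 3.665, Carrow 5.853.
Rounding down gives 4, 3, 5 = 12 seats, so the divisor must be adjusted.
With modified divisor 15200: modified quotas Arden 4.941, Brisco 4.040, Carrow 6.451.
Rounding down: Arden 4, Brisco 4, Carrow 6 (total 14).

Arden 4, Brisco 4, Carrow 6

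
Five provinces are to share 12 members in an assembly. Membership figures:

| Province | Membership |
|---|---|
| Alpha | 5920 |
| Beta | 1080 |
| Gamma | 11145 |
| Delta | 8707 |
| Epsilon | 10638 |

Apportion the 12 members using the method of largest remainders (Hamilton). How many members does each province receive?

Alpha=2, Beta=0, Gamma=4, Delta=3, Epsilon=3

Total 37490; standard divisor 37490/12 ≈ 3124.167.
Standard quotas: Alpha 1.8949, Beta 0.3457, Gamma 3.5674, Delta 2.7870, Epsilon 3.4051.
Lower quotas: Alpha 1, Beta 0, Gamma 3, Delta 2, Epsilon 3 (sum 9, leaving 3 seats).
Remainders in descending order: Alpha 0.8949, Delta 0.7870, Gamma 0.5674, Epsilon 0.4051, Beta 0.3457.
Largest remainders: Alpha, Delta, Gamma receive the extra seats.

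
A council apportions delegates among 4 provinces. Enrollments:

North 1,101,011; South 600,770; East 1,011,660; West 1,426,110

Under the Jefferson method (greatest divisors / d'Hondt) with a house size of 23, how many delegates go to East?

Standard divisor 4139551/23 ≈ 179980.478; standard quotas: North 6.117, South 3.338, East 5.621, West 7.924.
Rounding down gives 6, 3, 5, 7 = 21 seats, so the divisor must be adjusted.
With modified divisor 163500: modified quotas North 6.734, South 3.674, East 6.188, West 8.722.
Rounding down: North 6, South 3, East 6, West 8 (total 23).
East receives 6.

6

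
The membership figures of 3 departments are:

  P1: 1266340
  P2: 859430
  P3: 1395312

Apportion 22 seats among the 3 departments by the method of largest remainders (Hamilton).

P1 8, P2 5, P3 9

Total 3521082; standard divisor 3521082/22 ≈ 160049.182.
Standard quotas: P1 7.9122, P2 5.3698, P3 8.7180.
Lower quotas: P1 7, P2 5, P3 8 (sum 20, leaving 2 seats).
Remainders in descending order: P1 0.9122, P3 0.7180, P2 0.3698.
The surplus seats go to P1, P3.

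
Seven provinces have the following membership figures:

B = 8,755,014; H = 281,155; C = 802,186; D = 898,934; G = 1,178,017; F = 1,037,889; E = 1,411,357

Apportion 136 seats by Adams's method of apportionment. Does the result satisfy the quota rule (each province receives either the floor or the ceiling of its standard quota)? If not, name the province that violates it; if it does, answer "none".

Standard quotas: B 82.890, H 2.662, C 7.595, D 8.511, G 11.153, F 9.826, E 13.362.
Adams allocation: B 81, H 3, C 8, D 9, G 11, F 10, E 14.
B has quota 82.890 (lower 82, upper 83) but receives 81 — outside the quota interval.

B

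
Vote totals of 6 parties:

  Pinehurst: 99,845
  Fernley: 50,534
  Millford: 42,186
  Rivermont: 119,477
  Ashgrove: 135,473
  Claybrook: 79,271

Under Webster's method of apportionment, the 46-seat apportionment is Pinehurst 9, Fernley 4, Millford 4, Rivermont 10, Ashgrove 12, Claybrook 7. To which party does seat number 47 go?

Rivermont

Priority for the next seat is population ÷ (current seats + 0.5).
Priorities: Pinehurst 10510.000, Fernley 11229.778, Millford 9374.667, Rivermont 11378.762, Ashgrove 10837.840, Claybrook 10569.467.
Highest priority: Rivermont.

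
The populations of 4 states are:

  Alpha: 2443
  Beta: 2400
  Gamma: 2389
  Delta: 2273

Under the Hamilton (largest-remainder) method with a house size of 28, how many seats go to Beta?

7

Total 9505; standard divisor 9505/28 ≈ 339.464.
Standard quotas: Alpha 7.197, Beta 7.070, Gamma 7.038, Delta 6.696.
Lower quotas: Alpha 7, Beta 7, Gamma 7, Delta 6 (sum 27, leaving 1 seat).
Remainders in descending order: Delta 0.696, Alpha 0.197, Beta 0.070, Gamma 0.038.
Largest remainder: Delta receives the extra seat.
Beta receives 7.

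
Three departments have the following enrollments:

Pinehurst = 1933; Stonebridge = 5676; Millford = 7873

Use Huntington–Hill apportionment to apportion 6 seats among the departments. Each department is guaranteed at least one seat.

Pinehurst=1, Stonebridge=2, Millford=3

With divisor 2766: modified quotas Pinehurst 0.699, Stonebridge 2.052, Millford 2.846.
Geometric-mean thresholds: Pinehurst (min 1), Stonebridge √(2·3)=2.449, Millford √(2·3)=2.449.
Each quota rounded against its threshold gives Pinehurst 1, Stonebridge 2, Millford 3 (total 6).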